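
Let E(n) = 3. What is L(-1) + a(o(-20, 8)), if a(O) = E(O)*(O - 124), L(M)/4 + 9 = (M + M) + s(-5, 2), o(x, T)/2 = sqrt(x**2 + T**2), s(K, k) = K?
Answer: -436 + 24*sqrt(29) ≈ -306.76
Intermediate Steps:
o(x, T) = 2*sqrt(T**2 + x**2) (o(x, T) = 2*sqrt(x**2 + T**2) = 2*sqrt(T**2 + x**2))
L(M) = -56 + 8*M (L(M) = -36 + 4*((M + M) - 5) = -36 + 4*(2*M - 5) = -36 + 4*(-5 + 2*M) = -36 + (-20 + 8*M) = -56 + 8*M)
a(O) = -372 + 3*O (a(O) = 3*(O - 124) = 3*(-124 + O) = -372 + 3*O)
L(-1) + a(o(-20, 8)) = (-56 + 8*(-1)) + (-372 + 3*(2*sqrt(8**2 + (-20)**2))) = (-56 - 8) + (-372 + 3*(2*sqrt(64 + 400))) = -64 + (-372 + 3*(2*sqrt(464))) = -64 + (-372 + 3*(2*(4*sqrt(29)))) = -64 + (-372 + 3*(8*sqrt(29))) = -64 + (-372 + 24*sqrt(29)) = -436 + 24*sqrt(29)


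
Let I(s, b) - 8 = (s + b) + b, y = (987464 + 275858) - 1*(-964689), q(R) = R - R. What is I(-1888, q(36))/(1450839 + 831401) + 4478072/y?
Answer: 255396159515/127121395616 ≈ 2.0091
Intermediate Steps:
q(R) = 0
y = 2228011 (y = 1263322 + 964689 = 2228011)
I(s, b) = 8 + s + 2*b (I(s, b) = 8 + ((s + b) + b) = 8 + ((b + s) + b) = 8 + (s + 2*b) = 8 + s + 2*b)
I(-1888, q(36))/(1450839 + 831401) + 4478072/y = (8 - 1888 + 2*0)/(1450839 + 831401) + 4478072/2228011 = (8 - 1888 + 0)/2282240 + 4478072*(1/2228011) = -1880*1/2282240 + 4478072/2228011 = -47/57056 + 4478072/2228011 = 255396159515/127121395616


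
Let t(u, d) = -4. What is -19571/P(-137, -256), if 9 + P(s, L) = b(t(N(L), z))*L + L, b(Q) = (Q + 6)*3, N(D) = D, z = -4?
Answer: 19571/1801 ≈ 10.867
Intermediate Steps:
b(Q) = 18 + 3*Q (b(Q) = (6 + Q)*3 = 18 + 3*Q)
P(s, L) = -9 + 7*L (P(s, L) = -9 + ((18 + 3*(-4))*L + L) = -9 + ((18 - 12)*L + L) = -9 + (6*L + L) = -9 + 7*L)
-19571/P(-137, -256) = -19571/(-9 + 7*(-256)) = -19571/(-9 - 1792) = -19571/(-1801) = -19571*(-1/1801) = 19571/1801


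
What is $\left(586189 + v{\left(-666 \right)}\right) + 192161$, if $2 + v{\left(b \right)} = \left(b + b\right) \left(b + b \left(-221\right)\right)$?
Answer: $-194386292$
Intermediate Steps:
$v{\left(b \right)} = -2 - 440 b^{2}$ ($v{\left(b \right)} = -2 + \left(b + b\right) \left(b + b \left(-221\right)\right) = -2 + 2 b \left(b - 221 b\right) = -2 + 2 b \left(- 220 b\right) = -2 - 440 b^{2}$)
$\left(586189 + v{\left(-666 \right)}\right) + 192161 = \left(586189 - \left(2 + 440 \left(-666\right)^{2}\right)\right) + 192161 = \left(586189 - 195164642\right) + 192161 = -194578453 + 192161 = -194386292$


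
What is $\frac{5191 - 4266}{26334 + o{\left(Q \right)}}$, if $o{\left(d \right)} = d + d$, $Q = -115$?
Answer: $\frac{925}{26104} \approx 0.035435$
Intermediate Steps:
$o{\left(d \right)} = 2 d$
$\frac{5191 - 4266}{26334 + o{\left(Q \right)}} = \frac{5191 - 4266}{26334 + 2 \left(-115\right)} = \frac{925}{26334 - 230} = \frac{925}{26104}$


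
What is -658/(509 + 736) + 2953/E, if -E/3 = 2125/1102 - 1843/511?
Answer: 689481312352/1176663195 ≈ 585.96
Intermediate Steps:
E = 2835333/563122 (E = -3*(2125/1102 - 1843/511) = -3*(-945111/563122) = 2835333/563122 ≈ 5.0350)
-658/(509 + 736) + 2953/E = -658/(509 + 736) + 2953/(2835333/563122) = -658/1245 + 2953*(563122/2835333) = -658*1/1245 + 1662899266/2835333 = -658/1245 + 1662899266/2835333 = 689481312352/1176663195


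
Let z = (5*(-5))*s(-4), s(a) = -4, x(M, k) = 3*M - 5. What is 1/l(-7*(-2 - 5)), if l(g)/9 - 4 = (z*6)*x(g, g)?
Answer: 1/766836 ≈ 1.3041e-6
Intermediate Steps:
x(M, k) = -5 + 3*M
z = 100 (z = (5*(-5))*(-4) = -25*(-4) = 100)
l(g) = -26964 + 16200*g (l(g) = 36 + 9*((100*6)*(-5 + 3*g)) = 36 + 9*(600*(-5 + 3*g)) = 36 + 9*(-3000 + 1800*g) = 36 + (-27000 + 16200*g) = -26964 + 16200*g)
1/l(-7*(-2 - 5)) = 1/(-26964 + 16200*(-7*(-2 - 5))) = 1/(-26964 + 16200*(-7*(-7))) = 1/(-26964 + 16200*49) = 1/(-26964 + 793800) = 1/766836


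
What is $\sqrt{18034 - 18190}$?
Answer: $2 i \sqrt{39} \approx 12.49 i$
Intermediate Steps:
$\sqrt{18034 - 18190} = \sqrt{-156} = 2 i \sqrt{39}$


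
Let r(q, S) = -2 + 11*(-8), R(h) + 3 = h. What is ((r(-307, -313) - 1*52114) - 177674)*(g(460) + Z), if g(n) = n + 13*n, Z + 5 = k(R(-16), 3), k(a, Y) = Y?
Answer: -1479954564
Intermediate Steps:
R(h) = -3 + h
Z = -2 (Z = -5 + 3 = -2)
r(q, S) = -90 (r(q, S) = -2 - 88 = -90)
g(n) = 14*n
((r(-307, -313) - 1*52114) - 177674)*(g(460) + Z) = ((-90 - 1*52114) - 177674)*(14*460 - 2) = ((-90 - 52114) - 177674)*(6440 - 2) = (-52204 - 177674)*6438 = -229878*6438 = -1479954564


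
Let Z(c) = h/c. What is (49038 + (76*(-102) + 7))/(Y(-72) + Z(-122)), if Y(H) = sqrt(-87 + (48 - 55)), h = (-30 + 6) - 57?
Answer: 408057426/1405657 - 614605012*I*sqrt(94)/1405657 ≈ 290.3 - 4239.2*I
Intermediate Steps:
h = -81 (h = -24 - 57 = -81)
Y(H) = I*sqrt(94) (Y(H) = sqrt(-87 - 7) = sqrt(-94) = I*sqrt(94))
Z(c) = -81/c
(49038 + (76*(-102) + 7))/(Y(-72) + Z(-122)) = (49038 + (76*(-102) + 7))/(I*sqrt(94) - 81/(-122)) = (49038 + (-7752 + 7))/(I*sqrt(94) - 81*(-1/122)) = (49038 - 7745)/(I*sqrt(94) + 81/122) = 41293/(81/122 + I*sqrt(94))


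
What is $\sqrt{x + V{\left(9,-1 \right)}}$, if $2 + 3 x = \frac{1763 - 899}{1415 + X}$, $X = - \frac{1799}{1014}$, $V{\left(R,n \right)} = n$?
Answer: $\frac{i \sqrt{27036442276647}}{4299033} \approx 1.2095 i$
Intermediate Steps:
$X = - \frac{1799}{1014}$ ($X = \left(-1799\right) \frac{1}{1014} = - \frac{1799}{1014} \approx -1.7742$)
$x = - \frac{1989926}{4299033}$ ($x = - \frac{2}{3} + \frac{\left(1763 - 899\right) \frac{1}{1415 - \frac{1799}{1014}}}{3} = - \frac{2}{3} + \frac{864 \frac{1}{\frac{1433011}{1014}}}{3} = - \frac{2}{3} + \frac{864 \cdot \frac{1014}{1433011}}{3} = - \frac{2}{3} + \frac{1}{3} \cdot \frac{876096}{1433011} = - \frac{2}{3} + \frac{292032}{1433011} = - \frac{1989926}{4299033} \approx -0.46288$)
$\sqrt{x + V{\left(9,-1 \right)}} = \sqrt{- \frac{1989926}{4299033} - 1} = \sqrt{- \frac{6288959}{4299033}} = \frac{i \sqrt{27036442276647}}{4299033}$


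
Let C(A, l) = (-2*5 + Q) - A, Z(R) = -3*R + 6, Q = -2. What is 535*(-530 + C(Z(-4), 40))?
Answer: -299600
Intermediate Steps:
Z(R) = 6 - 3*R
C(A, l) = -12 - A (C(A, l) = (-2*5 - 2) - A = (-10 - 2) - A = -12 - A)
535*(-530 + C(Z(-4), 40)) = 535*(-530 + (-12 - (6 - 3*(-4)))) = 535*(-530 + (-12 - (6 + 12))) = 535*(-530 + (-12 - 1*18)) = 535*(-530 + (-12 - 18)) = 535*(-530 - 30) = 535*(-560) = -299600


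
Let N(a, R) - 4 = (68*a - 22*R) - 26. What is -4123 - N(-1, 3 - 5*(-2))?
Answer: -3747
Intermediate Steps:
N(a, R) = -22 - 22*R + 68*a (N(a, R) = 4 + ((68*a - 22*R) - 26) = 4 + ((-22*R + 68*a) - 26) = 4 + (-26 - 22*R + 68*a) = -22 - 22*R + 68*a)
-4123 - N(-1, 3 - 5*(-2)) = -4123 - (-22 - 22*(3 - 5*(-2)) + 68*(-1)) = -4123 - (-22 - 22*(3 + 10) - 68) = -4123 - (-22 - 22*13 - 68) = -4123 - (-22 - 286 - 68) = -4123 - 1*(-376) = -4123 + 376 = -3747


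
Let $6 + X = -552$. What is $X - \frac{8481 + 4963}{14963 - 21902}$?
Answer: $- \frac{3858518}{6939} \approx -556.06$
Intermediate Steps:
$X = -558$ ($X = -6 - 552 = -558$)
$X - \frac{8481 + 4963}{14963 - 21902} = -558 - \frac{8481 + 4963}{14963 - 21902} = -558 - \frac{13444}{-6939} = -558 - 13444 \left(- \frac{1}{6939}\right) = -558 - - \frac{13444}{6939} = -558 + \frac{13444}{6939} = - \frac{3858518}{6939}$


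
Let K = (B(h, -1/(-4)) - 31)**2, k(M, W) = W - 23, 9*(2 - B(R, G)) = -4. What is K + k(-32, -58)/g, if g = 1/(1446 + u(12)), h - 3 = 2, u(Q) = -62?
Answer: -9014375/81 ≈ -1.1129e+5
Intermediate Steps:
h = 5 (h = 3 + 2 = 5)
B(R, G) = 22/9 (B(R, G) = 2 - 1/9*(-4) = 2 + 4/9 = 22/9)
k(M, W) = -23 + W
g = 1/1384 (g = 1/(1446 - 62) = 1/1384 ≈ 0.00072254)
K = 66049/81 (K = (22/9 - 31)**2 = (-257/9)**2 = 66049/81 ≈ 815.42)
K + k(-32, -58)/g = 66049/81 + (-23 - 58)/(1/1384) = 66049/81 - 81*1384 = 66049/81 - 112104 = -9014375/81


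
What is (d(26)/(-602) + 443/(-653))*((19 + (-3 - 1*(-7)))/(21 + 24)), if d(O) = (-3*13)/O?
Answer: -12222499/35379540 ≈ -0.34547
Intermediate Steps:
d(O) = -39/O
(d(26)/(-602) + 443/(-653))*((19 + (-3 - 1*(-7)))/(21 + 24)) = (-39/26/(-602) + 443/(-653))*((19 + (-3 - 1*(-7)))/(21 + 24)) = (-39*1/26*(-1/602) + 443*(-1/653))*((19 + (-3 + 7))/45) = (-3/2*(-1/602) - 443/653)*((19 + 4)*(1/45)) = (3/1204 - 443/653)*(23*(1/45)) = -531413/786212*23/45 = -12222499/35379540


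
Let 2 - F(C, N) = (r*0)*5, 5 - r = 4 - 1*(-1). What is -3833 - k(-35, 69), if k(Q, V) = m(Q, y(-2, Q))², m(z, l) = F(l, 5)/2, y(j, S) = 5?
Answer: -3834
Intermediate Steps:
r = 0 (r = 5 - (4 - 1*(-1)) = 5 - (4 + 1) = 5 - 1*5 = 5 - 5 = 0)
F(C, N) = 2 (F(C, N) = 2 - 0*0*5 = 2 - 0*5 = 2 - 1*0 = 2 + 0 = 2)
m(z, l) = 1 (m(z, l) = 2/2 = 2*(½) = 1)
k(Q, V) = 1 (k(Q, V) = 1² = 1)
-3833 - k(-35, 69) = -3833 - 1*1 = -3833 - 1 = -3834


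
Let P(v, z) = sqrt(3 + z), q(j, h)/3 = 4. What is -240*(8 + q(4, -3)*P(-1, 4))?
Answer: -1920 - 2880*sqrt(7) ≈ -9539.8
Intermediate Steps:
q(j, h) = 12 (q(j, h) = 3*4 = 12)
-240*(8 + q(4, -3)*P(-1, 4)) = -240*(8 + 12*sqrt(3 + 4)) = -240*(8 + 12*sqrt(7)) = -1920 - 2880*sqrt(7)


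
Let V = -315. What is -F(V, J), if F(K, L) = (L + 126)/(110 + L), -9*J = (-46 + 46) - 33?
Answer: -389/341 ≈ -1.1408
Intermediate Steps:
J = 11/3 (J = -((-46 + 46) - 33)/9 = -(0 - 33)/9 = -⅑*(-33) = 11/3 ≈ 3.6667)
F(K, L) = (126 + L)/(110 + L)
-F(V, J) = -(126 + 11/3)/(110 + 11/3) = -389/(341/3*3) = -3*389/(341*3) = -1*389/341 = -389/341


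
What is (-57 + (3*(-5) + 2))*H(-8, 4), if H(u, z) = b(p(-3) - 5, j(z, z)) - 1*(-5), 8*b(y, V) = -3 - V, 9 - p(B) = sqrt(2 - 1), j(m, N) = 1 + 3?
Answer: -1155/4 ≈ -288.75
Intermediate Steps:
j(m, N) = 4
p(B) = 8 (p(B) = 9 - sqrt(2 - 1) = 9 - sqrt(1) = 9 - 1*1 = 9 - 1 = 8)
b(y, V) = -3/8 - V/8 (b(y, V) = (-3 - V)/8 = -3/8 - V/8)
H(u, z) = 33/8 (H(u, z) = (-3/8 - 1/8*4) - 1*(-5) = (-3/8 - 1/2) + 5 = -7/8 + 5 = 33/8)
(-57 + (3*(-5) + 2))*H(-8, 4) = (-57 + (3*(-5) + 2))*(33/8) = (-57 + (-15 + 2))*(33/8) = (-57 - 13)*(33/8) = -70*33/8 = -1155/4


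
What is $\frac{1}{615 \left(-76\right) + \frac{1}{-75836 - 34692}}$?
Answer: $- \frac{110528}{5166078721} \approx -2.1395 \cdot 10^{-5}$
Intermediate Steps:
$\frac{1}{615 \left(-76\right) + \frac{1}{-75836 - 34692}} = \frac{1}{-46740 + \frac{1}{-110528}} = \frac{1}{-46740 - \frac{1}{110528}} = \frac{1}{- \frac{5166078721}{110528}} = - \frac{110528}{5166078721}$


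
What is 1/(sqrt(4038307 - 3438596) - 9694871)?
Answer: -9694871/93990523106930 - 7*sqrt(12239)/93990523106930 ≈ -1.0316e-7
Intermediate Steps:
1/(sqrt(4038307 - 3438596) - 9694871) = 1/(sqrt(599711) - 9694871) = 1/(7*sqrt(12239) - 9694871) = 1/(-9694871 + 7*sqrt(12239))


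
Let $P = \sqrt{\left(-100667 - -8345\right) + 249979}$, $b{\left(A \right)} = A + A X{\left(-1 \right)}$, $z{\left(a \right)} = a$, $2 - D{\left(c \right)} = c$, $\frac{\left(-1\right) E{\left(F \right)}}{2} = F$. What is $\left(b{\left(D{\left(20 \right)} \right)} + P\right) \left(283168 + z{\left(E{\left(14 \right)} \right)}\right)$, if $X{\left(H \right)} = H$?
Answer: $283140 \sqrt{157657} \approx 1.1242 \cdot 10^{8}$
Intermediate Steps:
$E{\left(F \right)} = - 2 F$
$D{\left(c \right)} = 2 - c$
$b{\left(A \right)} = 0$ ($b{\left(A \right)} = A + A \left(-1\right) = A - A = 0$)
$P = \sqrt{157657}$ ($P = \sqrt{\left(-100667 + 8345\right) + 249979} = \sqrt{-92322 + 249979} = \sqrt{157657} \approx 397.06$)
$\left(b{\left(D{\left(20 \right)} \right)} + P\right) \left(283168 + z{\left(E{\left(14 \right)} \right)}\right) = \left(0 + \sqrt{157657}\right) \left(283168 - 28\right) = \sqrt{157657} \left(283168 - 28\right) = \sqrt{157657} \cdot 283140 = 283140 \sqrt{157657}$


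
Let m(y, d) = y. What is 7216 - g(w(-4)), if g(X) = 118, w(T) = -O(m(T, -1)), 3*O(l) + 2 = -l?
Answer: 7098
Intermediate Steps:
O(l) = -⅔ - l/3 (O(l) = -⅔ + (-l)/3 = -⅔ - l/3)
w(T) = ⅔ + T/3 (w(T) = -(-⅔ - T/3) = ⅔ + T/3)
7216 - g(w(-4)) = 7216 - 1*118 = 7216 - 118 = 7098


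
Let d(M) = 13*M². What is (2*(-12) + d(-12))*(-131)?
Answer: -242088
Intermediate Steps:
(2*(-12) + d(-12))*(-131) = (2*(-12) + 13*(-12)²)*(-131) = (-24 + 13*144)*(-131) = (-24 + 1872)*(-131) = 1848*(-131) = -242088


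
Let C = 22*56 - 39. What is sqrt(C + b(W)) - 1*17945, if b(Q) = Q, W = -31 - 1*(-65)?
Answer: -17945 + sqrt(1227) ≈ -17910.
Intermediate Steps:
W = 34 (W = -31 + 65 = 34)
C = 1193 (C = 1232 - 39 = 1193)
sqrt(C + b(W)) - 1*17945 = sqrt(1193 + 34) - 1*17945 = sqrt(1227) - 17945 = -17945 + sqrt(1227)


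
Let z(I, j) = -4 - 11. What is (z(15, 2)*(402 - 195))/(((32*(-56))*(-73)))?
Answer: -3105/130816 ≈ -0.023736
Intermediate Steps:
z(I, j) = -15
(z(15, 2)*(402 - 195))/(((32*(-56))*(-73))) = (-15*(402 - 195))/(((32*(-56))*(-73))) = (-15*207)/((-1792*(-73))) = -3105/130816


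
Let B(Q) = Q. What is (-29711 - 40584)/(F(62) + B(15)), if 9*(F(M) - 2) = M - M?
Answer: -4135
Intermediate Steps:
F(M) = 2 (F(M) = 2 + (M - M)/9 = 2 + (⅑)*0 = 2 + 0 = 2)
(-29711 - 40584)/(F(62) + B(15)) = (-29711 - 40584)/(2 + 15) = -70295/17 = -70295*1/17 = -4135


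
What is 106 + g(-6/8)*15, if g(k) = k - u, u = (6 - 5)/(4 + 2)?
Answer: 369/4 ≈ 92.250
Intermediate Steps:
u = ⅙ (u = 1/6 = 1*(⅙) = ⅙ ≈ 0.16667)
g(k) = -⅙ + k (g(k) = k - 1*⅙ = k - ⅙ = -⅙ + k)
106 + g(-6/8)*15 = 106 + (-⅙ - 6/8)*15 = 106 + (-⅙ - 6*⅛)*15 = 106 + (-⅙ - ¾)*15 = 106 - 11/12*15 = 106 - 55/4 = 369/4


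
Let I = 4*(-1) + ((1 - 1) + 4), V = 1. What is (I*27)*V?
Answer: 0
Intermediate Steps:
I = 0 (I = -4 + (0 + 4) = -4 + 4 = 0)
(I*27)*V = (0*27)*1 = 0*1 = 0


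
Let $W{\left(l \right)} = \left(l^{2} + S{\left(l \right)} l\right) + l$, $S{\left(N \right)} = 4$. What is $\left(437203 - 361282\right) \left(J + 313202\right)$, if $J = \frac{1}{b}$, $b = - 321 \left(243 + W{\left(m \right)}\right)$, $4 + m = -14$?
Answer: $\frac{1213636426869331}{51039} \approx 2.3779 \cdot 10^{10}$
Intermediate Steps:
$m = -18$ ($m = -4 - 14 = -18$)
$W{\left(l \right)} = l^{2} + 5 l$ ($W{\left(l \right)} = \left(l^{2} + 4 l\right) + l = l^{2} + 5 l$)
$b = -153117$ ($b = - 321 \left(243 - 18 \left(5 - 18\right)\right) = - 321 \left(243 - -234\right) = - 321 \left(243 + 234\right) = \left(-321\right) 477 = -153117$)
$J = - \frac{1}{153117}$ ($J = \frac{1}{-153117} = - \frac{1}{153117} \approx -6.531 \cdot 10^{-6}$)
$\left(437203 - 361282\right) \left(J + 313202\right) = \left(437203 - 361282\right) \left(- \frac{1}{153117} + 313202\right) = 75921 \cdot \frac{47956550633}{153117} = \frac{1213636426869331}{51039}$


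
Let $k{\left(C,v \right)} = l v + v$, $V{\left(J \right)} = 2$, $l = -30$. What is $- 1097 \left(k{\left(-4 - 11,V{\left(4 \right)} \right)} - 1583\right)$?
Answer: $1800177$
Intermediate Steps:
$k{\left(C,v \right)} = - 29 v$ ($k{\left(C,v \right)} = - 30 v + v = - 29 v$)
$- 1097 \left(k{\left(-4 - 11,V{\left(4 \right)} \right)} - 1583\right) = - 1097 \left(\left(-29\right) 2 - 1583\right) = - 1097 \left(-58 - 1583\right) = \left(-1097\right) \left(-1641\right) = 1800177$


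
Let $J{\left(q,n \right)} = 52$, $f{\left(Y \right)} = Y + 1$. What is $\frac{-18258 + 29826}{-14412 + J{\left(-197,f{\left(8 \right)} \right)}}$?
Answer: $- \frac{1446}{1795} \approx -0.80557$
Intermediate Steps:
$f{\left(Y \right)} = 1 + Y$
$\frac{-18258 + 29826}{-14412 + J{\left(-197,f{\left(8 \right)} \right)}} = \frac{-18258 + 29826}{-14412 + 52} = \frac{11568}{-14360} = 11568 \left(- \frac{1}{14360}\right) = - \frac{1446}{1795}$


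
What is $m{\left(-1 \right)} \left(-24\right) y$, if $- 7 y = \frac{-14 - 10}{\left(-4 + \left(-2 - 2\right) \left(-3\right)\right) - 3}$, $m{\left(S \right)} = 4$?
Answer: $- \frac{2304}{35} \approx -65.829$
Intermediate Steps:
$y = \frac{24}{35}$ ($y = - \frac{\left(-14 - 10\right) \frac{1}{\left(-4 + \left(-2 - 2\right) \left(-3\right)\right) - 3}}{7} = - \frac{\left(-24\right) \frac{1}{\left(-4 + \left(-2 - 2\right) \left(-3\right)\right) - 3}}{7} = - \frac{\left(-24\right) \frac{1}{\left(-4 - -12\right) - 3}}{7} = - \frac{\left(-24\right) \frac{1}{\left(-4 + 12\right) - 3}}{7} = - \frac{\left(-24\right) \frac{1}{8 - 3}}{7} = - \frac{\left(-24\right) \frac{1}{5}}{7} = \left(- \frac{1}{7}\right) \left(- \frac{24}{5}\right) = \frac{24}{35} \approx 0.68571$)
$m{\left(-1 \right)} \left(-24\right) y = 4 \left(-24\right) \frac{24}{35} = \left(-96\right) \frac{24}{35} = - \frac{2304}{35}$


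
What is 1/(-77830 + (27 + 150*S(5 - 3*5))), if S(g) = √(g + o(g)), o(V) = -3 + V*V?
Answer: -77803/6051349309 - 150*√87/6051349309 ≈ -1.3088e-5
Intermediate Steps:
o(V) = -3 + V²
S(g) = √(-3 + g + g²) (S(g) = √(g + (-3 + g²)) = √(-3 + g + g²))
1/(-77830 + (27 + 150*S(5 - 3*5))) = 1/(-77830 + (27 + 150*√(-3 + (5 - 3*5) + (5 - 3*5)²))) = 1/(-77830 + (27 + 150*√(-3 + (5 - 15) + (5 - 15)²))) = 1/(-77830 + (27 + 150*√(-3 - 10 + (-10)²))) = 1/(-77830 + (27 + 150*√(-3 - 10 + 100))) = 1/(-77830 + (27 + 150*√87)) = 1/(-77803 + 150*√87)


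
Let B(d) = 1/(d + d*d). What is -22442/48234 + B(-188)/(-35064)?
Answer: -4610746251527/9909755561376 ≈ -0.46527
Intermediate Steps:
B(d) = 1/(d + d²)
-22442/48234 + B(-188)/(-35064) = -22442/48234 + (1/((-188)*(1 - 188)))/(-35064) = -22442*1/48234 - 1/188/(-187)*(-1/35064) = -11221/24117 - 1/188*(-1/187)*(-1/35064) = -11221/24117 + (1/35156)*(-1/35064) = -11221/24117 - 1/1232709984 = -4610746251527/9909755561376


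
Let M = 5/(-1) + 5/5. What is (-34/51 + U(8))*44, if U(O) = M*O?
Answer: -4312/3 ≈ -1437.3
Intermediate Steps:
M = -4 (M = 5*(-1) + 5*(⅕) = -5 + 1 = -4)
U(O) = -4*O
(-34/51 + U(8))*44 = (-34/51 - 4*8)*44 = (-34*1/51 - 32)*44 = (-⅔ - 32)*44 = -98/3*44 = -4312/3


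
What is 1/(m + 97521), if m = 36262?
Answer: 1/133783 ≈ 7.4748e-6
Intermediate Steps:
1/(m + 97521) = 1/(36262 + 97521) = 1/133783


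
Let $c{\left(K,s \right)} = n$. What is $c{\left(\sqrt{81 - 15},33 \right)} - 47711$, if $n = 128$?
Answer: $-47583$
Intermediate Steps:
$c{\left(K,s \right)} = 128$
$c{\left(\sqrt{81 - 15},33 \right)} - 47711 = 128 - 47711 = -47583$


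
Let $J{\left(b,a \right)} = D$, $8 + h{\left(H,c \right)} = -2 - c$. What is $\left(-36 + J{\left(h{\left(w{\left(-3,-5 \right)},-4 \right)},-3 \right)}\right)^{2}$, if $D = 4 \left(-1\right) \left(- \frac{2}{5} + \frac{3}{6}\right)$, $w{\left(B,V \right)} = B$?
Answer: $\frac{33124}{25} \approx 1325.0$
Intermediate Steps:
$h{\left(H,c \right)} = -10 - c$ ($h{\left(H,c \right)} = -8 - \left(2 + c\right) = -10 - c$)
$D = - \frac{2}{5}$ ($D = - 4 \left(\left(-2\right) \frac{1}{5} + 3 \cdot \frac{1}{6}\right) = - 4 \left(- \frac{2}{5} + \frac{1}{2}\right) = \left(-4\right) \frac{1}{10} = - \frac{2}{5} \approx -0.4$)
$J{\left(b,a \right)} = - \frac{2}{5}$
$\left(-36 + J{\left(h{\left(w{\left(-3,-5 \right)},-4 \right)},-3 \right)}\right)^{2} = \left(-36 - \frac{2}{5}\right)^{2} = \left(- \frac{182}{5}\right)^{2} = \frac{33124}{25}$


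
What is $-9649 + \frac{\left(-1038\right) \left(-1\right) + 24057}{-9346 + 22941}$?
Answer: $- \frac{26230612}{2719} \approx -9647.2$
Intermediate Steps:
$-9649 + \frac{\left(-1038\right) \left(-1\right) + 24057}{-9346 + 22941} = -9649 + \frac{1038 + 24057}{13595} = -9649 + 25095 \cdot \frac{1}{13595} = -9649 + \frac{5019}{2719} = - \frac{26230612}{2719}$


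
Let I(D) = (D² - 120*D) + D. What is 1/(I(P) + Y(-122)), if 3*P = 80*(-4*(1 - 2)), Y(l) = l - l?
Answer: -9/11840 ≈ -0.00076014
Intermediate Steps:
Y(l) = 0
P = 320/3 (P = (80*(-4*(1 - 2)))/3 = (80*(-4*(-1)))/3 = (80*4)/3 = (⅓)*320 = 320/3 ≈ 106.67)
I(D) = D² - 119*D
1/(I(P) + Y(-122)) = 1/(320*(-119 + 320/3)/3 + 0) = 1/((320/3)*(-37/3) + 0) = 1/(-11840/9 + 0) = 1/(-11840/9) = -9/11840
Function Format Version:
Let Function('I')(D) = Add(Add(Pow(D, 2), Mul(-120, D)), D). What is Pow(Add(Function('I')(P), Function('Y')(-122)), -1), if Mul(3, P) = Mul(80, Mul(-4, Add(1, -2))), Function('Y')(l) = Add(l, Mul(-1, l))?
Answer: Rational(-9, 11840) ≈ -0.00076014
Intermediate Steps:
Function('Y')(l) = 0
P = Rational(320, 3) (P = Mul(Rational(1, 3), Mul(80, Mul(-4, Add(1, -2)))) = Mul(Rational(1, 3), Mul(80, Mul(-4, -1))) = Mul(Rational(1, 3), Mul(80, 4)) = Mul(Rational(1, 3), 320) = Rational(320, 3) ≈ 106.67)
Function('I')(D) = Add(Pow(D, 2), Mul(-119, D))
Pow(Add(Function('I')(P), Function('Y')(-122)), -1) = Pow(Add(Mul(Rational(320, 3), Add(-119, Rational(320, 3))), 0), -1) = Pow(Add(Mul(Rational(320, 3), Rational(-37, 3)), 0), -1) = Pow(Add(Rational(-11840, 9), 0), -1) = Pow(Rational(-11840, 9), -1) = Rational(-9, 11840)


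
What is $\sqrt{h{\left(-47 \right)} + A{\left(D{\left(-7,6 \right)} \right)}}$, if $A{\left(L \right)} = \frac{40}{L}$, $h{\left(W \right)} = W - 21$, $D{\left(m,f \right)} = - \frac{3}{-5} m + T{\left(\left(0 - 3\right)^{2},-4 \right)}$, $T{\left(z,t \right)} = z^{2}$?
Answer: $\frac{i \sqrt{9717}}{12} \approx 8.2146 i$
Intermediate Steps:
$D{\left(m,f \right)} = 81 + \frac{3 m}{5}$ ($D{\left(m,f \right)} = - \frac{3}{-5} m + \left(\left(0 - 3\right)^{2}\right)^{2} = \left(-3\right) \left(- \frac{1}{5}\right) m + \left(\left(-3\right)^{2}\right)^{2} = \frac{3 m}{5} + 9^{2} = \frac{3 m}{5} + 81 = 81 + \frac{3 m}{5}$)
$h{\left(W \right)} = -21 + W$
$\sqrt{h{\left(-47 \right)} + A{\left(D{\left(-7,6 \right)} \right)}} = \sqrt{\left(-21 - 47\right) + \frac{40}{81 + \frac{3}{5} \left(-7\right)}} = \sqrt{-68 + \frac{40}{81 - \frac{21}{5}}} = \sqrt{-68 + \frac{40}{\frac{384}{5}}} = \sqrt{-68 + 40 \cdot \frac{5}{384}} = \sqrt{-68 + \frac{25}{48}} = \sqrt{- \frac{3239}{48}} = \frac{i \sqrt{9717}}{12}$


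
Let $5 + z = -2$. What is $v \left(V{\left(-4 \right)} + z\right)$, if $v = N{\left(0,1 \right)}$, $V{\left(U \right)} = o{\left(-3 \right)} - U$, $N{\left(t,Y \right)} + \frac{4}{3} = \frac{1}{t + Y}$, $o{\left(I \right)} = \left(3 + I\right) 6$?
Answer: $1$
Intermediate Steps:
$z = -7$ ($z = -5 - 2 = -7$)
$o{\left(I \right)} = 18 + 6 I$
$N{\left(t,Y \right)} = - \frac{4}{3} + \frac{1}{Y + t}$ ($N{\left(t,Y \right)} = - \frac{4}{3} + \frac{1}{t + Y} = - \frac{4}{3} + \frac{1}{Y + t}$)
$V{\left(U \right)} = - U$ ($V{\left(U \right)} = \left(18 + 6 \left(-3\right)\right) - U = \left(18 - 18\right) - U = 0 - U = - U$)
$v = - \frac{1}{3}$ ($v = \frac{3 - 4 - 0}{3 \left(1 + 0\right)} = \frac{3 - 4 + 0}{3 \cdot 1} = \frac{1}{3} \cdot 1 \left(-1\right) = - \frac{1}{3} \approx -0.33333$)
$v \left(V{\left(-4 \right)} + z\right) = - \frac{\left(-1\right) \left(-4\right) - 7}{3} = - \frac{4 - 7}{3} = \left(- \frac{1}{3}\right) \left(-3\right) = 1$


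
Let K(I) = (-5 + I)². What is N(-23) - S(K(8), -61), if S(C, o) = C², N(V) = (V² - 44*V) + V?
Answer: 1437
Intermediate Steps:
N(V) = V² - 43*V
N(-23) - S(K(8), -61) = -23*(-43 - 23) - ((-5 + 8)²)² = -23*(-66) - (3²)² = 1518 - 1*9² = 1518 - 1*81 = 1518 - 81 = 1437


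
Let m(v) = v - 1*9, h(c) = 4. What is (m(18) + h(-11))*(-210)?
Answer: -2730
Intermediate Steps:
m(v) = -9 + v (m(v) = v - 9 = -9 + v)
(m(18) + h(-11))*(-210) = ((-9 + 18) + 4)*(-210) = (9 + 4)*(-210) = 13*(-210) = -2730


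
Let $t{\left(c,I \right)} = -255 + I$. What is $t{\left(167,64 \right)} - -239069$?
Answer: $238878$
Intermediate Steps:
$t{\left(167,64 \right)} - -239069 = \left(-255 + 64\right) - -239069 = -191 + 239069 = 238878$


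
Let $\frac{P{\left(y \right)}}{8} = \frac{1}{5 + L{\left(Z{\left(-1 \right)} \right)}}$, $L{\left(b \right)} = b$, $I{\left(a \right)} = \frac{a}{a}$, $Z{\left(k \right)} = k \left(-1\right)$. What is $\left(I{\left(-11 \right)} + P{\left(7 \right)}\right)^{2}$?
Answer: $\frac{49}{9} \approx 5.4444$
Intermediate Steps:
$Z{\left(k \right)} = - k$
$I{\left(a \right)} = 1$
$P{\left(y \right)} = \frac{4}{3}$ ($P{\left(y \right)} = \frac{8}{5 - -1} = \frac{8}{5 + 1} = \frac{8}{6} = 8 \cdot \frac{1}{6} = \frac{4}{3}$)
$\left(I{\left(-11 \right)} + P{\left(7 \right)}\right)^{2} = \left(1 + \frac{4}{3}\right)^{2} = \left(\frac{7}{3}\right)^{2} = \frac{49}{9}$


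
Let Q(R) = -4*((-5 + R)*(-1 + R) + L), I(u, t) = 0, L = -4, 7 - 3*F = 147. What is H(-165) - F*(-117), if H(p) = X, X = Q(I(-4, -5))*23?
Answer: -5552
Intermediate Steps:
F = -140/3 (F = 7/3 - ⅓*147 = 7/3 - 49 = -140/3 ≈ -46.667)
Q(R) = 16 - 4*(-1 + R)*(-5 + R) (Q(R) = -4*((-5 + R)*(-1 + R) - 4) = -4*((-1 + R)*(-5 + R) - 4) = -4*(-4 + (-1 + R)*(-5 + R)) = 16 - 4*(-1 + R)*(-5 + R))
X = -92 (X = (-4 - 4*0² + 24*0)*23 = (-4 - 4*0 + 0)*23 = (-4 + 0 + 0)*23 = -4*23 = -92)
H(p) = -92
H(-165) - F*(-117) = -92 - (-140)*(-117)/3 = -92 - 1*5460 = -92 - 5460 = -5552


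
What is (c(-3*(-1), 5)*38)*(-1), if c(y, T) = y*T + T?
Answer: -760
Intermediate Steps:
c(y, T) = T + T*y (c(y, T) = T*y + T = T + T*y)
(c(-3*(-1), 5)*38)*(-1) = ((5*(1 - 3*(-1)))*38)*(-1) = ((5*(1 + 3))*38)*(-1) = ((5*4)*38)*(-1) = (20*38)*(-1) = 760*(-1) = -760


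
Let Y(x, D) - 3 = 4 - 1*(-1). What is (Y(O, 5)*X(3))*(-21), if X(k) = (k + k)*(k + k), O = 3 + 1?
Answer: -6048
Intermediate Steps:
O = 4
X(k) = 4*k² (X(k) = (2*k)*(2*k) = 4*k²)
Y(x, D) = 8 (Y(x, D) = 3 + (4 - 1*(-1)) = 3 + (4 + 1) = 3 + 5 = 8)
(Y(O, 5)*X(3))*(-21) = (8*(4*3²))*(-21) = (8*(4*9))*(-21) = (8*36)*(-21) = 288*(-21) = -6048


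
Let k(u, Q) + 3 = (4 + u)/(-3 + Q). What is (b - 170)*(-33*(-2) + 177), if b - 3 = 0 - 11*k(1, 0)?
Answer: -28107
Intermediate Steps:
k(u, Q) = -3 + (4 + u)/(-3 + Q)
b = 163/3 (b = 3 + (0 - 11*(13 + 1 - 3*0)/(-3 + 0)) = 3 + (0 - 11*(13 + 1 + 0)/(-3)) = 3 + (0 - (-11)*14/3) = 3 + (0 - 11*(-14/3)) = 3 + (0 + 154/3) = 3 + 154/3 = 163/3 ≈ 54.333)
(b - 170)*(-33*(-2) + 177) = (163/3 - 170)*(-33*(-2) + 177) = -347*(66 + 177)/3 = -347/3*243 = -28107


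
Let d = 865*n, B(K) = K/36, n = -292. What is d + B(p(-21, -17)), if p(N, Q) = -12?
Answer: -757741/3 ≈ -2.5258e+5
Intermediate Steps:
B(K) = K/36 (B(K) = K*(1/36) = K/36)
d = -252580 (d = 865*(-292) = -252580)
d + B(p(-21, -17)) = -252580 + (1/36)*(-12) = -252580 - 1/3 = -757741/3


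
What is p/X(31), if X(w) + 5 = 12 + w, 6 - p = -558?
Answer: 282/19 ≈ 14.842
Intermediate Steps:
p = 564 (p = 6 - 1*(-558) = 6 + 558 = 564)
X(w) = 7 + w (X(w) = -5 + (12 + w) = 7 + w)
p/X(31) = 564/(7 + 31) = 564/38 = 564*(1/38) = 282/19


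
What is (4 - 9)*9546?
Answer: -47730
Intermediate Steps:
(4 - 9)*9546 = -5*9546 = -47730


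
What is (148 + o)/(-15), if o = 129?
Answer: -277/15 ≈ -18.467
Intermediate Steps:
(148 + o)/(-15) = (148 + 129)/(-15) = 277*(-1/15) = -277/15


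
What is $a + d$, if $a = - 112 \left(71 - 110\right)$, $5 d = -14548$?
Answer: $\frac{7292}{5} \approx 1458.4$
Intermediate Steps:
$d = - \frac{14548}{5}$ ($d = \frac{1}{5} \left(-14548\right) = - \frac{14548}{5} \approx -2909.6$)
$a = 4368$ ($a = \left(-112\right) \left(-39\right) = 4368$)
$a + d = 4368 - \frac{14548}{5} = \frac{7292}{5}$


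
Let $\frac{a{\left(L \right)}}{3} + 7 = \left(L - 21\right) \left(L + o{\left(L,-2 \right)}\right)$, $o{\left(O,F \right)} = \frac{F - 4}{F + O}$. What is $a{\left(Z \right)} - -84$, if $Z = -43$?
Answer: $\frac{41467}{5} \approx 8293.4$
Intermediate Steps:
$o{\left(O,F \right)} = \frac{-4 + F}{F + O}$
$a{\left(L \right)} = -21 + 3 \left(-21 + L\right) \left(L - \frac{6}{-2 + L}\right)$ ($a{\left(L \right)} = -21 + 3 \left(L - 21\right) \left(L + \frac{-4 - 2}{-2 + L}\right) = -21 + 3 \left(-21 + L\right) \left(L + \frac{1}{-2 + L} \left(-6\right)\right) = -21 + 3 \left(-21 + L\right) \left(L - \frac{6}{-2 + L}\right)$)
$a{\left(Z \right)} - -84 = \frac{3 \left(140 + \left(-43\right)^{3} - 23 \left(-43\right)^{2} + 29 \left(-43\right)\right)}{-2 - 43} - -84 = \frac{3 \left(140 - 79507 - 42527 - 1247\right)}{-45} + 84 = 3 \left(- \frac{1}{45}\right) \left(140 - 79507 - 42527 - 1247\right) + 84 = 3 \left(- \frac{1}{45}\right) \left(-123141\right) + 84 = \frac{41047}{5} + 84 = \frac{41467}{5}$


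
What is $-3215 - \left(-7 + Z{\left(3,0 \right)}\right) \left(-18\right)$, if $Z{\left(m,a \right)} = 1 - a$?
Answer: $-3323$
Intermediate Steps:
$-3215 - \left(-7 + Z{\left(3,0 \right)}\right) \left(-18\right) = -3215 - \left(-7 + \left(1 - 0\right)\right) \left(-18\right) = -3215 - \left(-7 + \left(1 + 0\right)\right) \left(-18\right) = -3215 - \left(-7 + 1\right) \left(-18\right) = -3215 - \left(-6\right) \left(-18\right) = -3215 - 108 = -3323$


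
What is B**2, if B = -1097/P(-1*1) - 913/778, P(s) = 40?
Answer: 198018770049/242113600 ≈ 817.88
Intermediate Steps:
B = -444993/15560 (B = -1097/40 - 913/778 = -444993/15560 ≈ -28.599)
B**2 = (-444993/15560)**2 = 198018770049/242113600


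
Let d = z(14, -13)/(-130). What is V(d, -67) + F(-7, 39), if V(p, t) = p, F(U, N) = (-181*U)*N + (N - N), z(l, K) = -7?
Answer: 6423697/130 ≈ 49413.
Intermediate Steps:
F(U, N) = -181*N*U (F(U, N) = -181*N*U + 0 = -181*N*U)
d = 7/130 (d = -7/(-130) = -7*(-1/130) = 7/130 ≈ 0.053846)
V(d, -67) + F(-7, 39) = 7/130 - 181*39*(-7) = 7/130 + 49413 = 6423697/130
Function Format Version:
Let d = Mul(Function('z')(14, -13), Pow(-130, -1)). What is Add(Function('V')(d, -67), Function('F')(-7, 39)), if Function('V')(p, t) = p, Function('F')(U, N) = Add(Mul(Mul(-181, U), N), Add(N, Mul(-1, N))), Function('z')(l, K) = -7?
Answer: Rational(6423697, 130) ≈ 49413.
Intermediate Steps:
Function('F')(U, N) = Mul(-181, N, U) (Function('F')(U, N) = Add(Mul(-181, N, U), 0) = Mul(-181, N, U))
d = Rational(7, 130) (d = Mul(-7, Pow(-130, -1)) = Mul(-7, Rational(-1, 130)) = Rational(7, 130) ≈ 0.053846)
Add(Function('V')(d, -67), Function('F')(-7, 39)) = Add(Rational(7, 130), Mul(-181, 39, -7)) = Add(Rational(7, 130), 49413) = Rational(6423697, 130)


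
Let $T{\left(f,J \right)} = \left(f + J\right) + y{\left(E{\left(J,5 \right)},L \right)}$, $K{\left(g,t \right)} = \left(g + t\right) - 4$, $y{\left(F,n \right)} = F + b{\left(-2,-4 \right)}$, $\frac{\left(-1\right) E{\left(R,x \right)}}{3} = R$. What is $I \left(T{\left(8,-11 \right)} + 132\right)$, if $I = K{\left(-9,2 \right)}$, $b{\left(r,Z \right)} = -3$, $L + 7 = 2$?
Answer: $-1749$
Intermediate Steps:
$L = -5$ ($L = -7 + 2 = -5$)
$E{\left(R,x \right)} = - 3 R$
$y{\left(F,n \right)} = -3 + F$ ($y{\left(F,n \right)} = F - 3 = -3 + F$)
$K{\left(g,t \right)} = -4 + g + t$
$T{\left(f,J \right)} = -3 + f - 2 J$ ($T{\left(f,J \right)} = \left(f + J\right) - \left(3 + 3 J\right) = \left(J + f\right) - \left(3 + 3 J\right) = -3 + f - 2 J$)
$I = -11$ ($I = -4 - 9 + 2 = -11$)
$I \left(T{\left(8,-11 \right)} + 132\right) = - 11 \left(\left(-3 + 8 - -22\right) + 132\right) = - 11 \left(\left(-3 + 8 + 22\right) + 132\right) = - 11 \left(27 + 132\right) = \left(-11\right) 159 = -1749$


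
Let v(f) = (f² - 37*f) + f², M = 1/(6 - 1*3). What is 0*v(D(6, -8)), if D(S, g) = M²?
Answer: 0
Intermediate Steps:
M = ⅓ (M = 1/(6 - 3) = 1/3 = ⅓ ≈ 0.33333)
D(S, g) = ⅑ (D(S, g) = (⅓)² = ⅑)
v(f) = -37*f + 2*f²
0*v(D(6, -8)) = 0*((-37 + 2*(⅑))/9) = 0*((-37 + 2/9)/9) = 0*((⅑)*(-331/9)) = 0*(-331/81) = 0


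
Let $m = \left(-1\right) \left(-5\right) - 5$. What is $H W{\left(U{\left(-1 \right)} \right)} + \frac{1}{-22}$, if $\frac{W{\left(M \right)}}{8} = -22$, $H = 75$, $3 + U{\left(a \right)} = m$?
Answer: $- \frac{290401}{22} \approx -13200.0$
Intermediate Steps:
$m = 0$ ($m = 5 - 5 = 0$)
$U{\left(a \right)} = -3$ ($U{\left(a \right)} = -3 + 0 = -3$)
$W{\left(M \right)} = -176$ ($W{\left(M \right)} = 8 \left(-22\right) = -176$)
$H W{\left(U{\left(-1 \right)} \right)} + \frac{1}{-22} = 75 \left(-176\right) + \frac{1}{-22} = -13200 - \frac{1}{22} = - \frac{290401}{22}$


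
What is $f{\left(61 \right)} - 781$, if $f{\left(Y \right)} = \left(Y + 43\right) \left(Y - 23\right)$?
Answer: $3171$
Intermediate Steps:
$f{\left(Y \right)} = \left(-23 + Y\right) \left(43 + Y\right)$ ($f{\left(Y \right)} = \left(43 + Y\right) \left(-23 + Y\right) = \left(-23 + Y\right) \left(43 + Y\right)$)
$f{\left(61 \right)} - 781 = \left(-989 + 61^{2} + 20 \cdot 61\right) - 781 = \left(-989 + 3721 + 1220\right) - 781 = 3952 - 781 = 3171$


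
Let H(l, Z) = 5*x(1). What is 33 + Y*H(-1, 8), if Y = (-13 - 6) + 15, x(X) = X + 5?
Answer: -87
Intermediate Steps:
x(X) = 5 + X
H(l, Z) = 30 (H(l, Z) = 5*(5 + 1) = 5*6 = 30)
Y = -4 (Y = -19 + 15 = -4)
33 + Y*H(-1, 8) = 33 - 4*30 = 33 - 120 = -87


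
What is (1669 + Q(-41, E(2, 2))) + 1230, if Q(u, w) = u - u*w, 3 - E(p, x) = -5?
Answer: 3186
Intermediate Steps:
E(p, x) = 8 (E(p, x) = 3 - 1*(-5) = 3 + 5 = 8)
Q(u, w) = u - u*w
(1669 + Q(-41, E(2, 2))) + 1230 = (1669 - 41*(1 - 1*8)) + 1230 = (1669 - 41*(1 - 8)) + 1230 = (1669 - 41*(-7)) + 1230 = (1669 + 287) + 1230 = 1956 + 1230 = 3186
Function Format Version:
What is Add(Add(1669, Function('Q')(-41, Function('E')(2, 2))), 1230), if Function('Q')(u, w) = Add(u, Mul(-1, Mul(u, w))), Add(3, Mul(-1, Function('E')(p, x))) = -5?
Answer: 3186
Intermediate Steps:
Function('E')(p, x) = 8 (Function('E')(p, x) = Add(3, Mul(-1, -5)) = Add(3, 5) = 8)
Function('Q')(u, w) = Add(u, Mul(-1, u, w))
Add(Add(1669, Function('Q')(-41, Function('E')(2, 2))), 1230) = Add(Add(1669, Mul(-41, Add(1, Mul(-1, 8)))), 1230) = Add(Add(1669, Mul(-41, Add(1, -8))), 1230) = Add(Add(1669, Mul(-41, -7)), 1230) = Add(Add(1669, 287), 1230) = Add(1956, 1230) = 3186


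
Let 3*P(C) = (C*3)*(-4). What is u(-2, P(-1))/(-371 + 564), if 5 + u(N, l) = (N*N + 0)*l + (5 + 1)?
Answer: 17/193 ≈ 0.088083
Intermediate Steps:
P(C) = -4*C (P(C) = ((C*3)*(-4))/3 = ((3*C)*(-4))/3 = (-12*C)/3 = -4*C)
u(N, l) = 1 + l*N² (u(N, l) = -5 + ((N*N + 0)*l + (5 + 1)) = -5 + ((N² + 0)*l + 6) = -5 + (N²*l + 6) = -5 + (l*N² + 6) = -5 + (6 + l*N²) = 1 + l*N²)
u(-2, P(-1))/(-371 + 564) = (1 - 4*(-1)*(-2)²)/(-371 + 564) = (1 + 4*4)/193 = (1 + 16)/193 = (1/193)*17 = 17/193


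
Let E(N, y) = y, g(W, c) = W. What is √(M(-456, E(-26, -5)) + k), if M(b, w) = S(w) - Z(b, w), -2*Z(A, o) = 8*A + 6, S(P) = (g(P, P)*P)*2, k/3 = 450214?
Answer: √1348871 ≈ 1161.4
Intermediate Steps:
k = 1350642 (k = 3*450214 = 1350642)
S(P) = 2*P² (S(P) = (P*P)*2 = P²*2 = 2*P²)
Z(A, o) = -3 - 4*A (Z(A, o) = -(8*A + 6)/2 = -(6 + 8*A)/2 = -3 - 4*A)
M(b, w) = 3 + 2*w² + 4*b (M(b, w) = 2*w² - (-3 - 4*b) = 2*w² + (3 + 4*b) = 3 + 2*w² + 4*b)
√(M(-456, E(-26, -5)) + k) = √((3 + 2*(-5)² + 4*(-456)) + 1350642) = √((3 + 2*25 - 1824) + 1350642) = √((3 + 50 - 1824) + 1350642) = √(-1771 + 1350642) = √1348871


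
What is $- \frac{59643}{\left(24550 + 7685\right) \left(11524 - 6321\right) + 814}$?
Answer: $- \frac{59643}{167719519} \approx -0.00035561$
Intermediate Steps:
$- \frac{59643}{\left(24550 + 7685\right) \left(11524 - 6321\right) + 814} = - \frac{59643}{32235 \cdot 5203 + 814} = - \frac{59643}{167718705 + 814} = - \frac{59643}{167719519}$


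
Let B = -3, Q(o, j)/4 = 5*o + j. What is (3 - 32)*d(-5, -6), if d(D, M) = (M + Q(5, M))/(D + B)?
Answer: 1015/4 ≈ 253.75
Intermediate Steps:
Q(o, j) = 4*j + 20*o (Q(o, j) = 4*(5*o + j) = 4*(j + 5*o) = 4*j + 20*o)
d(D, M) = (100 + 5*M)/(-3 + D) (d(D, M) = (M + (4*M + 20*5))/(D - 3) = (M + (4*M + 100))/(-3 + D) = (M + (100 + 4*M))/(-3 + D) = (100 + 5*M)/(-3 + D))
(3 - 32)*d(-5, -6) = (3 - 32)*(5*(20 - 6)/(-3 - 5)) = -145*14/(-8) = -145*(-1)*14/8 = -29*(-35/4) = 1015/4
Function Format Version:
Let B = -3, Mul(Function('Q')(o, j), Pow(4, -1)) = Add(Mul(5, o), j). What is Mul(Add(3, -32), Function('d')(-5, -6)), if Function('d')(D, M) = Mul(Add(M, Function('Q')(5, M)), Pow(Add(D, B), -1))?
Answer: Rational(1015, 4) ≈ 253.75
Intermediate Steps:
Function('Q')(o, j) = Add(Mul(4, j), Mul(20, o)) (Function('Q')(o, j) = Mul(4, Add(Mul(5, o), j)) = Mul(4, Add(j, Mul(5, o))) = Add(Mul(4, j), Mul(20, o)))
Function('d')(D, M) = Mul(Pow(Add(-3, D), -1), Add(100, Mul(5, M))) (Function('d')(D, M) = Mul(Add(M, Add(Mul(4, M), Mul(20, 5))), Pow(Add(D, -3), -1)) = Mul(Add(M, Add(Mul(4, M), 100)), Pow(Add(-3, D), -1)) = Mul(Add(M, Add(100, Mul(4, M))), Pow(Add(-3, D), -1)) = Mul(Add(100, Mul(5, M)), Pow(Add(-3, D), -1)) = Mul(Pow(Add(-3, D), -1), Add(100, Mul(5, M))))
Mul(Add(3, -32), Function('d')(-5, -6)) = Mul(Add(3, -32), Mul(5, Pow(Add(-3, -5), -1), Add(20, -6))) = Mul(-29, Mul(5, Pow(-8, -1), 14)) = Mul(-29, Mul(5, Rational(-1, 8), 14)) = Mul(-29, Rational(-35, 4)) = Rational(1015, 4)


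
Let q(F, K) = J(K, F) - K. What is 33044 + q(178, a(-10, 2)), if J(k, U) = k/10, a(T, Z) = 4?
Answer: 165202/5 ≈ 33040.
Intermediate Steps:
J(k, U) = k/10 (J(k, U) = k*(⅒) = k/10)
q(F, K) = -9*K/10 (q(F, K) = K/10 - K = -9*K/10)
33044 + q(178, a(-10, 2)) = 33044 - 9/10*4 = 33044 - 18/5 = 165202/5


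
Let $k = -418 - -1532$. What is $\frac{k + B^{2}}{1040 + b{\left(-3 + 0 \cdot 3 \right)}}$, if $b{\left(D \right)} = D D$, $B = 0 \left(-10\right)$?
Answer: $\frac{1114}{1049} \approx 1.062$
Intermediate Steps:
$B = 0$
$b{\left(D \right)} = D^{2}$
$k = 1114$ ($k = -418 + 1532 = 1114$)
$\frac{k + B^{2}}{1040 + b{\left(-3 + 0 \cdot 3 \right)}} = \frac{1114 + 0^{2}}{1040 + \left(-3 + 0 \cdot 3\right)^{2}} = \frac{1114 + 0}{1040 + \left(-3 + 0\right)^{2}} = \frac{1114}{1040 + \left(-3\right)^{2}} = \frac{1114}{1040 + 9} = \frac{1114}{1049}$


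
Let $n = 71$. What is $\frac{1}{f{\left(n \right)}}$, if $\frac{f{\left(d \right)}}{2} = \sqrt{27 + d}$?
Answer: $\frac{\sqrt{2}}{28} \approx 0.050508$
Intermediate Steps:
$f{\left(d \right)} = 2 \sqrt{27 + d}$
$\frac{1}{f{\left(n \right)}} = \frac{1}{2 \sqrt{27 + 71}} = \frac{1}{2 \sqrt{98}} = \frac{1}{2 \cdot 7 \sqrt{2}} = \frac{1}{14 \sqrt{2}} = \frac{\sqrt{2}}{28}$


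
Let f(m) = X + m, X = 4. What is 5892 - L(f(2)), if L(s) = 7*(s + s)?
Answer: 5808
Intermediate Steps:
f(m) = 4 + m
L(s) = 14*s (L(s) = 7*(2*s) = 14*s)
5892 - L(f(2)) = 5892 - 14*(4 + 2) = 5892 - 14*6 = 5892 - 1*84 = 5892 - 84 = 5808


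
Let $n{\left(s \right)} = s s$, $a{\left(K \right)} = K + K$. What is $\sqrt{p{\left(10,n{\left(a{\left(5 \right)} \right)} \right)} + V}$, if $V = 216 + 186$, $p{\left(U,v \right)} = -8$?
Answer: $\sqrt{394} \approx 19.849$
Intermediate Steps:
$a{\left(K \right)} = 2 K$
$n{\left(s \right)} = s^{2}$
$V = 402$
$\sqrt{p{\left(10,n{\left(a{\left(5 \right)} \right)} \right)} + V} = \sqrt{-8 + 402} = \sqrt{394}$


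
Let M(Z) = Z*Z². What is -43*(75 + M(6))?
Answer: -12513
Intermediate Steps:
M(Z) = Z³
-43*(75 + M(6)) = -43*(75 + 6³) = -43*(75 + 216) = -43*291 = -12513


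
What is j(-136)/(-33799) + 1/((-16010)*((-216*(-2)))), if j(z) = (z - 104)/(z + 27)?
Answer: -1663600891/25480352265120 ≈ -6.5290e-5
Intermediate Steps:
j(z) = (-104 + z)/(27 + z)
j(-136)/(-33799) + 1/((-16010)*((-216*(-2)))) = ((-104 - 136)/(27 - 136))/(-33799) + 1/((-16010)*((-216*(-2)))) = (-240/(-109))*(-1/33799) - 1/16010/432 = -1/109*(-240)*(-1/33799) - 1/16010*1/432 = (240/109)*(-1/33799) - 1/6916320 = -240/3684091 - 1/6916320 = -1663600891/25480352265120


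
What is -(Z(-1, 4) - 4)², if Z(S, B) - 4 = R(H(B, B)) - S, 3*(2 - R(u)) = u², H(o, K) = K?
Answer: -49/9 ≈ -5.4444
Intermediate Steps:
R(u) = 2 - u²/3
Z(S, B) = 6 - S - B²/3 (Z(S, B) = 4 + ((2 - B²/3) - S) = 4 + (2 - S - B²/3) = 6 - S - B²/3)
-(Z(-1, 4) - 4)² = -((6 - 1*(-1) - ⅓*4²) - 4)² = -((6 + 1 - ⅓*16) - 4)² = -((6 + 1 - 16/3) - 4)² = -(5/3 - 4)² = -(-7/3)² = -1*49/9 = -49/9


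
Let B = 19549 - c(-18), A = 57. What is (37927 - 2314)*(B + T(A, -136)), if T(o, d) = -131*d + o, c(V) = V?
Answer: 1333350720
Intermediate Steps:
T(o, d) = o - 131*d
B = 19567 (B = 19549 - 1*(-18) = 19549 + 18 = 19567)
(37927 - 2314)*(B + T(A, -136)) = (37927 - 2314)*(19567 + (57 - 131*(-136))) = 35613*(19567 + (57 + 17816)) = 35613*(19567 + 17873) = 35613*37440 = 1333350720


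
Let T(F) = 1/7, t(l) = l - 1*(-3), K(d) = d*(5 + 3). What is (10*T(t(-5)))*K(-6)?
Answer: -480/7 ≈ -68.571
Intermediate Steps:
K(d) = 8*d (K(d) = d*8 = 8*d)
t(l) = 3 + l (t(l) = l + 3 = 3 + l)
T(F) = ⅐
(10*T(t(-5)))*K(-6) = (10*(⅐))*(8*(-6)) = (10/7)*(-48) = -480/7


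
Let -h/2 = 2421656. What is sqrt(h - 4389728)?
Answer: 4*I*sqrt(577065) ≈ 3038.6*I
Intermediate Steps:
h = -4843312 (h = -2*2421656 = -4843312)
sqrt(h - 4389728) = sqrt(-4843312 - 4389728) = sqrt(-9233040) = 4*I*sqrt(577065)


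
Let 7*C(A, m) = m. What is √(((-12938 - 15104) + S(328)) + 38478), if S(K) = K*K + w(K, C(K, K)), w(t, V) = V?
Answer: 2*√1446319/7 ≈ 343.61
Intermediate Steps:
C(A, m) = m/7
S(K) = K² + K/7 (S(K) = K*K + K/7 = K² + K/7)
√(((-12938 - 15104) + S(328)) + 38478) = √(((-12938 - 15104) + 328*(⅐ + 328)) + 38478) = √((-28042 + 328*(2297/7)) + 38478) = √((-28042 + 753416/7) + 38478) = √(557122/7 + 38478) = √(826468/7) = 2*√1446319/7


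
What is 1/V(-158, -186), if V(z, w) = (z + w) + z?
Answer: -1/502 ≈ -0.0019920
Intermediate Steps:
V(z, w) = w + 2*z (V(z, w) = (w + z) + z = w + 2*z)
1/V(-158, -186) = 1/(-186 + 2*(-158)) = 1/(-186 - 316) = 1/(-502) = -1/502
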